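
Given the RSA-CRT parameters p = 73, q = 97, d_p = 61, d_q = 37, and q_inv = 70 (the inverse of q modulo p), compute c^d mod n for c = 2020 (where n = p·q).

m₁ = c^(d_p) mod p: c ≡ 49 (mod 73), and 49^61 mod 73 = 49.
m₂ = c^(d_q) mod q: c ≡ 80 (mod 97), and 80^37 mod 97 = 23.
h = q_inv·(m₁ − m₂) mod p = 70·(49 − 23) mod 73 = 68.
m = m₂ + h·q = 23 + 68·97 = 6619.

6619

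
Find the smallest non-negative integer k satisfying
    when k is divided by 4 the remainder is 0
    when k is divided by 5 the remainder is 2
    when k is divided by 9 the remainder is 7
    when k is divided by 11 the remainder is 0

The moduli are pairwise coprime; N = 4·5·9·11 = 1980.
N/4 = 495; 495 ≡ 3 (mod 4); 3·3 ≡ 1, so inverse 3.
N/5 = 396; 396 ≡ 1 (mod 5), inverse 1.
N/9 = 220; 220 ≡ 4 (mod 9); 4·7 ≡ 1, so inverse 7.
N/11 = 180; 180 ≡ 4 (mod 11); 4·3 ≡ 1, so inverse 3.
k ≡ 0·495·3 + 2·396·1 + 7·220·7 + 0·180·3 = 11572.
11572 mod 1980 = 1672.

1672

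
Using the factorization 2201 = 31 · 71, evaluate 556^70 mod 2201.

Mod 31: 556 ≡ 29; by Fermat, exponent reduces to 70 mod 30 = 10; 29^10 ≡ 1 (mod 31).
Mod 71: 556 ≡ 59; since 70 | 70, by Fermat 59^70 ≡ 1 (mod 71).
Combine by CRT: x ≡ 1 (mod 31), x ≡ 1 (mod 71) ⇒ x ≡ 1 (mod 2201).

1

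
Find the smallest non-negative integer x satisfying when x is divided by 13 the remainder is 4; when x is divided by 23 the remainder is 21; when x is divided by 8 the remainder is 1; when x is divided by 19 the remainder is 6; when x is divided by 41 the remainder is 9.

1622625

From x ≡ 4 (mod 13) write x = 4 + 13t. Substituting into x ≡ 21 (mod 23) gives 13t ≡ 17 (mod 23), and since 13⁻¹ ≡ 16 (mod 23), t ≡ 19. Hence x ≡ 4 + 13·19 = 251 (mod 299).
From x ≡ 251 (mod 299) write x = 251 + 299t. Substituting into x ≡ 1 (mod 8) gives 299t ≡ 6 (mod 8), and since 3⁻¹ ≡ 3 (mod 8), t ≡ 2. Hence x ≡ 251 + 299·2 = 849 (mod 2392).
From x ≡ 849 (mod 2392) write x = 849 + 2392t. Substituting into x ≡ 6 (mod 19) gives 2392t ≡ 12 (mod 19), and since 17⁻¹ ≡ 9 (mod 19), t ≡ 13. Hence x ≡ 849 + 2392·13 = 31945 (mod 45448).
From x ≡ 31945 (mod 45448) write x = 31945 + 45448t. Substituting into x ≡ 9 (mod 41) gives 45448t ≡ 3 (mod 41), and since 20⁻¹ ≡ 39 (mod 41), t ≡ 35. Hence x ≡ 31945 + 45448·35 = 1622625 (mod 1863368).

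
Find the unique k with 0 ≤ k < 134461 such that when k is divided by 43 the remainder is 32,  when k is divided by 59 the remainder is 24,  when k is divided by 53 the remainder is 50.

1322

The moduli are pairwise coprime; N = 43·59·53 = 134461.
N/43 = 3127; 3127 ≡ 31 (mod 43); 31·25 ≡ 1, so inverse 25.
N/59 = 2279; 2279 ≡ 37 (mod 59); 37·8 ≡ 1, so inverse 8.
N/53 = 2537; 2537 ≡ 46 (mod 53); 46·15 ≡ 1, so inverse 15.
k ≡ 32·3127·25 + 24·2279·8 + 50·2537·15 = 4841918.
4841918 mod 134461 = 1322.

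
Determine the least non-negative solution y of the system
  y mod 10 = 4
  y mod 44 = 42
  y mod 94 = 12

Combine the congruences pairwise.
gcd(10, 44) = 2 and 2 | (42 − 4), so the pair is consistent; merging gives y ≡ 174 (mod 220), where 220 = lcm(10, 44).
gcd(220, 94) = 2 and 2 | (12 − 174), so the pair is consistent; merging gives y ≡ 8754 (mod 10340), where 10340 = lcm(220, 94).
The solution is unique modulo lcm(10, 44, 94) = 10340.

8754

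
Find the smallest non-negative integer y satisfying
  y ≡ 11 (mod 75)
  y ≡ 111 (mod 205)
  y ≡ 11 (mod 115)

Combine the congruences pairwise.
gcd(75, 205) = 5 and 5 | (111 − 11), so the pair is consistent; merging gives y ≡ 1136 (mod 3075), where 3075 = lcm(75, 205).
gcd(3075, 115) = 5 and 5 | (11 − 1136), so the pair is consistent; merging gives y ≡ 10361 (mod 70725), where 70725 = lcm(3075, 115).
The solution is unique modulo lcm(75, 205, 115) = 70725.

10361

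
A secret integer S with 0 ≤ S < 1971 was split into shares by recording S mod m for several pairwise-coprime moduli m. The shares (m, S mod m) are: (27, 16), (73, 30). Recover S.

From S ≡ 16 (mod 27) write S = 16 + 27t. Substituting into S ≡ 30 (mod 73) gives 27t ≡ 14 (mod 73), and since 27⁻¹ ≡ 46 (mod 73), t ≡ 60. Hence S ≡ 16 + 27·60 = 1636 (mod 1971).

1636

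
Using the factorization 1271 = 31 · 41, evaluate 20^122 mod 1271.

400

Mod 31: 20 ≡ 20; by Fermat, exponent reduces to 122 mod 30 = 2; 20^2 ≡ 28 (mod 31).
Mod 41: 20 ≡ 20; by Fermat, exponent reduces to 122 mod 40 = 2; 20^2 ≡ 31 (mod 41).
Combine by CRT: x ≡ 28 (mod 31), x ≡ 31 (mod 41) ⇒ x ≡ 400 (mod 1271).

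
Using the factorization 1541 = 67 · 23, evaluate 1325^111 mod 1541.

1325

Mod 67: 1325 ≡ 52; by Fermat, exponent reduces to 111 mod 66 = 45; 52^45 ≡ 52 (mod 67).
Mod 23: 1325 ≡ 14; by Fermat, exponent reduces to 111 mod 22 = 1; 14^1 ≡ 14 (mod 23).
Combine by CRT: x ≡ 52 (mod 67), x ≡ 14 (mod 23) ⇒ x ≡ 1325 (mod 1541).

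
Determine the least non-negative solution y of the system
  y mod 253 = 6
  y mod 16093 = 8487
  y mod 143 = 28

Combine the congruences pairwise.
gcd(253, 16093) = 11 and 11 | (8487 − 6), so the pair is consistent; merging gives y ≡ 153324 (mod 370139), where 370139 = lcm(253, 16093).
gcd(370139, 143) = 11 and 11 | (28 − 153324), so the pair is consistent; merging gives y ≡ 153324 (mod 4811807), where 4811807 = lcm(370139, 143).
The solution is unique modulo lcm(253, 16093, 143) = 4811807.

153324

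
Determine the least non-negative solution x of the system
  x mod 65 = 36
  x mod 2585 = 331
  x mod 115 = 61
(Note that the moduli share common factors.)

398421

gcd(65, 2585) = 5 and 5 | (331 − 36), so the pair is consistent; merging gives x ≡ 28766 (mod 33605), where 33605 = lcm(65, 2585).
gcd(33605, 115) = 5 and 5 | (61 − 28766), so the pair is consistent; merging gives x ≡ 398421 (mod 772915), where 772915 = lcm(33605, 115).
The solution is unique modulo lcm(65, 2585, 115) = 772915.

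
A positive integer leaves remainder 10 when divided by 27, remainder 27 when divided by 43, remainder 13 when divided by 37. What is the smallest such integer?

33868

The moduli are pairwise coprime; N = 27·43·37 = 42957.
N/27 = 1591; 1591 ≡ 25 (mod 27); 25·13 ≡ 1, so inverse 13.
N/43 = 999; 999 ≡ 10 (mod 43); 10·13 ≡ 1, so inverse 13.
N/37 = 1161; 1161 ≡ 14 (mod 37); 14·8 ≡ 1, so inverse 8.
x ≡ 10·1591·13 + 27·999·13 + 13·1161·8 = 678223.
678223 mod 42957 = 33868.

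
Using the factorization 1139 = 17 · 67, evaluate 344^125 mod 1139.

Mod 17: 344 ≡ 4; by Fermat, exponent reduces to 125 mod 16 = 13; 4^13 ≡ 4 (mod 17).
Mod 67: 344 ≡ 9; by Fermat, exponent reduces to 125 mod 66 = 59; 9^59 ≡ 62 (mod 67).
Combine by CRT: x ≡ 4 (mod 17), x ≡ 62 (mod 67) ⇒ x ≡ 531 (mod 1139).

531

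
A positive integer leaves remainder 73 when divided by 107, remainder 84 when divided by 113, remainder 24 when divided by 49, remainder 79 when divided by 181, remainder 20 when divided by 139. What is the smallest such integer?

14542210322

From k ≡ 73 (mod 107) write k = 73 + 107t. Substituting into k ≡ 84 (mod 113) gives 107t ≡ 11 (mod 113), and since 107⁻¹ ≡ 94 (mod 113), t ≡ 17. Hence k ≡ 73 + 107·17 = 1892 (mod 12091).
From k ≡ 1892 (mod 12091) write k = 1892 + 12091t. Substituting into k ≡ 24 (mod 49) gives 12091t ≡ 43 (mod 49), and since 37⁻¹ ≡ 4 (mod 49), t ≡ 25. Hence k ≡ 1892 + 12091·25 = 304167 (mod 592459).
From k ≡ 304167 (mod 592459) write k = 304167 + 592459t. Substituting into k ≡ 79 (mod 181) gives 592459t ≡ 173 (mod 181), and since 46⁻¹ ≡ 122 (mod 181), t ≡ 110. Hence k ≡ 304167 + 592459·110 = 65474657 (mod 107235079).
From k ≡ 65474657 (mod 107235079) write k = 65474657 + 107235079t. Substituting into k ≡ 20 (mod 139) gives 107235079t ≡ 62 (mod 139), and since 54⁻¹ ≡ 121 (mod 139), t ≡ 135. Hence k ≡ 65474657 + 107235079·135 = 14542210322 (mod 14905675981).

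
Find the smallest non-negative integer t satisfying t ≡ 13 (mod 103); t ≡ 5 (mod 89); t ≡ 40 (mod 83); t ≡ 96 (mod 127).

From t ≡ 13 (mod 103) write t = 13 + 103s. Substituting into t ≡ 5 (mod 89) gives 103s ≡ 81 (mod 89), and since 14⁻¹ ≡ 70 (mod 89), s ≡ 63. Hence t ≡ 13 + 103·63 = 6502 (mod 9167).
From t ≡ 6502 (mod 9167) write t = 6502 + 9167s. Substituting into t ≡ 40 (mod 83) gives 9167s ≡ 12 (mod 83), and since 37⁻¹ ≡ 9 (mod 83), s ≡ 25. Hence t ≡ 6502 + 9167·25 = 235677 (mod 760861).
From t ≡ 235677 (mod 760861) write t = 235677 + 760861s. Substituting into t ≡ 96 (mod 127) gives 760861s ≡ 4 (mod 127), and since 4⁻¹ ≡ 32 (mod 127), s ≡ 1. Hence t ≡ 235677 + 760861·1 = 996538 (mod 96629347).

996538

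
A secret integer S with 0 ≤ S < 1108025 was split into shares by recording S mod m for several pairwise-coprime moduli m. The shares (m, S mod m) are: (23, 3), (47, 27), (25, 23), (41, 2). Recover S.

From S ≡ 3 (mod 23) write S = 3 + 23t. Substituting into S ≡ 27 (mod 47) gives 23t ≡ 24 (mod 47), and since 23⁻¹ ≡ 45 (mod 47), t ≡ 46. Hence S ≡ 3 + 23·46 = 1061 (mod 1081).
From S ≡ 1061 (mod 1081) write S = 1061 + 1081t. Substituting into S ≡ 23 (mod 25) gives 1081t ≡ 12 (mod 25), and since 6⁻¹ ≡ 21 (mod 25), t ≡ 2. Hence S ≡ 1061 + 1081·2 = 3223 (mod 27025).
From S ≡ 3223 (mod 27025) write S = 3223 + 27025t. Substituting into S ≡ 2 (mod 41) gives 27025t ≡ 18 (mod 41), and since 6⁻¹ ≡ 7 (mod 41), t ≡ 3. Hence S ≡ 3223 + 27025·3 = 84298 (mod 1108025).

84298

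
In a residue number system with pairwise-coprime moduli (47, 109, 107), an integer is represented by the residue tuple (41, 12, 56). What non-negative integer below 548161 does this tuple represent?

From x ≡ 41 (mod 47) write x = 41 + 47t. Substituting into x ≡ 12 (mod 109) gives 47t ≡ 80 (mod 109), and since 47⁻¹ ≡ 58 (mod 109), t ≡ 62. Hence x ≡ 41 + 47·62 = 2955 (mod 5123).
From x ≡ 2955 (mod 5123) write x = 2955 + 5123t. Substituting into x ≡ 56 (mod 107) gives 5123t ≡ 97 (mod 107), and since 94⁻¹ ≡ 74 (mod 107), t ≡ 9. Hence x ≡ 2955 + 5123·9 = 49062 (mod 548161).

49062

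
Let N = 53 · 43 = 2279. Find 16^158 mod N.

Mod 53: 16 ≡ 16; by Fermat, exponent reduces to 158 mod 52 = 2; 16^2 ≡ 44 (mod 53).
Mod 43: 16 ≡ 16; by Fermat, exponent reduces to 158 mod 42 = 32; 16^32 ≡ 4 (mod 43).
Combine by CRT: x ≡ 44 (mod 53), x ≡ 4 (mod 43) ⇒ x ≡ 2111 (mod 2279).

2111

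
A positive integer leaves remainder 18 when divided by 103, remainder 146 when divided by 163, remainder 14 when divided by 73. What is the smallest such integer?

871707

From N ≡ 18 (mod 103) write N = 18 + 103t. Substituting into N ≡ 146 (mod 163) gives 103t ≡ 128 (mod 163), and since 103⁻¹ ≡ 19 (mod 163), t ≡ 150. Hence N ≡ 18 + 103·150 = 15468 (mod 16789).
From N ≡ 15468 (mod 16789) write N = 15468 + 16789t. Substituting into N ≡ 14 (mod 73) gives 16789t ≡ 22 (mod 73), and since 72⁻¹ ≡ 72 (mod 73), t ≡ 51. Hence N ≡ 15468 + 16789·51 = 871707 (mod 1225597).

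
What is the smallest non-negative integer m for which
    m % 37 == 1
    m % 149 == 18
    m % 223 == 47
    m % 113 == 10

The moduli are pairwise coprime; N = 37·149·223·113 = 138922087.
N/37 = 3754651; 3754651 ≡ 2 (mod 37); 2·19 ≡ 1, so inverse 19.
N/149 = 932363; 932363 ≡ 70 (mod 149); 70·66 ≡ 1, so inverse 66.
N/223 = 622969; 622969 ≡ 130 (mod 223); 130·211 ≡ 1, so inverse 211.
N/113 = 1229399; 1229399 ≡ 72 (mod 113); 72·11 ≡ 1, so inverse 11.
m ≡ 1·3754651·19 + 18·932363·66 + 47·622969·211 + 10·1229399·11 = 7492203076.
7492203076 mod 138922087 = 129332465.

129332465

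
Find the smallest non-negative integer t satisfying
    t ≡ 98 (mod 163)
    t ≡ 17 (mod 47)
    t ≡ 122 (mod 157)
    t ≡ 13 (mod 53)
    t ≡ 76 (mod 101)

797672220

The moduli are pairwise coprime; N = 163·47·157·53·101 = 6438465281.
N/163 = 39499787; 39499787 ≡ 160 (mod 163); 160·54 ≡ 1, so inverse 54.
N/47 = 136988623; 136988623 ≡ 26 (mod 47); 26·38 ≡ 1, so inverse 38.
N/157 = 41009333; 41009333 ≡ 148 (mod 157); 148·122 ≡ 1, so inverse 122.
N/53 = 121480477; 121480477 ≡ 25 (mod 53); 25·17 ≡ 1, so inverse 17.
N/101 = 63747181; 63747181 ≡ 21 (mod 101); 21·77 ≡ 1, so inverse 77.
t ≡ 98·39499787·54 + 17·136988623·38 + 122·41009333·122 + 13·121480477·17 + 76·63747181·77 = 1307806124263.
1307806124263 mod 6438465281 = 797672220.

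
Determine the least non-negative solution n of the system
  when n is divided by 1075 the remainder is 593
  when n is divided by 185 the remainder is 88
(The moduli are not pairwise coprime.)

27468

Combine the congruences pairwise.
gcd(1075, 185) = 5 and 5 | (88 − 593), so the pair is consistent; merging gives n ≡ 27468 (mod 39775), where 39775 = lcm(1075, 185).
The solution is unique modulo lcm(1075, 185) = 39775.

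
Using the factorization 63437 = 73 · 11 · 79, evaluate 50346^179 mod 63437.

Mod 73: 50346 ≡ 49; by Fermat, exponent reduces to 179 mod 72 = 35; 49^35 ≡ 3 (mod 73).
Mod 11: 50346 ≡ 10; by Fermat, exponent reduces to 179 mod 10 = 9; 10^9 ≡ 10 (mod 11).
Mod 79: 50346 ≡ 23; by Fermat, exponent reduces to 179 mod 78 = 23; 23^23 ≡ 55 (mod 79).
Combine by CRT: x ≡ 3 (mod 73), x ≡ 10 (mod 11), x ≡ 55 (mod 79) ⇒ x ≡ 37817 (mod 63437).

37817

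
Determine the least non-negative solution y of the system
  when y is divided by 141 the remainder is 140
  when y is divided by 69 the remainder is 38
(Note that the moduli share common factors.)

1832

gcd(141, 69) = 3 and 3 | (38 − 140), so the pair is consistent; merging gives y ≡ 1832 (mod 3243), where 3243 = lcm(141, 69).
The solution is unique modulo lcm(141, 69) = 3243.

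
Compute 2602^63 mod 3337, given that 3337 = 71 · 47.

Mod 71: 2602 ≡ 46; 46^63 ≡ 66 (mod 71).
Mod 47: 2602 ≡ 17; by Fermat, exponent reduces to 63 mod 46 = 17; 17^17 ≡ 37 (mod 47).
Combine by CRT: x ≡ 66 (mod 71), x ≡ 37 (mod 47) ⇒ x ≡ 2622 (mod 3337).

2622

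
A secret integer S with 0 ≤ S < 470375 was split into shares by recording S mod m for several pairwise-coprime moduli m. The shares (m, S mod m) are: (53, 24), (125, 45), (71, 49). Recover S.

340920

The moduli are pairwise coprime; N = 53·125·71 = 470375.
N/53 = 8875; 8875 ≡ 24 (mod 53); 24·42 ≡ 1, so inverse 42.
N/125 = 3763; 3763 ≡ 13 (mod 125); 13·77 ≡ 1, so inverse 77.
N/71 = 6625; 6625 ≡ 22 (mod 71); 22·42 ≡ 1, so inverse 42.
S ≡ 24·8875·42 + 45·3763·77 + 49·6625·42 = 35619045.
35619045 mod 470375 = 340920.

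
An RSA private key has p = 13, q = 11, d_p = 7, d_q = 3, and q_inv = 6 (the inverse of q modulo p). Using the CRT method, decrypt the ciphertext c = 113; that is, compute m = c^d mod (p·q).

126

m₁ = c^(d_p) mod p: c ≡ 9 (mod 13), and 9^7 mod 13 = 9.
m₂ = c^(d_q) mod q: c ≡ 3 (mod 11), and 3^3 mod 11 = 5.
h = q_inv·(m₁ − m₂) mod p = 6·(9 − 5) mod 13 = 11.
m = m₂ + h·q = 5 + 11·11 = 126.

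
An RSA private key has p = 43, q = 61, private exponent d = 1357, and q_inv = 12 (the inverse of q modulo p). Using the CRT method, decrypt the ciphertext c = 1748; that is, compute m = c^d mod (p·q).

d_p = d mod (p−1) = 1357 mod 42 = 13; d_q = d mod (q−1) = 37.
m₁ = c^(d_p) mod p: c ≡ 28 (mod 43), and 28^13 mod 43 = 34.
m₂ = c^(d_q) mod q: c ≡ 40 (mod 61), and 40^37 mod 61 = 40.
h = q_inv·(m₁ − m₂) mod p = 12·(34 − 40) mod 43 = 14.
m = m₂ + h·q = 40 + 14·61 = 894.

894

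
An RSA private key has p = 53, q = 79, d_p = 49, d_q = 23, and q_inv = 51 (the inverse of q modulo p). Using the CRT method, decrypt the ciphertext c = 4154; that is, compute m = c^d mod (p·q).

247

m₁ = c^(d_p) mod p: c ≡ 20 (mod 53), and 20^49 mod 53 = 35.
m₂ = c^(d_q) mod q: c ≡ 46 (mod 79), and 46^23 mod 79 = 10.
h = q_inv·(m₁ − m₂) mod p = 51·(35 − 10) mod 53 = 3.
m = m₂ + h·q = 10 + 3·79 = 247.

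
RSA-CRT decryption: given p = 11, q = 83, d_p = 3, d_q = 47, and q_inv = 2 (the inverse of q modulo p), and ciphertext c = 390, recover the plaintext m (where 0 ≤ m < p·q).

m₁ = c^(d_p) mod p: c ≡ 5 (mod 11), and 5^3 mod 11 = 4.
m₂ = c^(d_q) mod q: c ≡ 58 (mod 83), and 58^47 mod 83 = 57.
h = q_inv·(m₁ − m₂) mod p = 2·(4 − 57) mod 11 = 4.
m = m₂ + h·q = 57 + 4·83 = 389.

389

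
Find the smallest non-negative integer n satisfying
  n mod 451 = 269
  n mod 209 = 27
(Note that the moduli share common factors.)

gcd(451, 209) = 11 and 11 | (27 − 269), so the pair is consistent; merging gives n ≡ 8387 (mod 8569), where 8569 = lcm(451, 209).
The solution is unique modulo lcm(451, 209) = 8569.

8387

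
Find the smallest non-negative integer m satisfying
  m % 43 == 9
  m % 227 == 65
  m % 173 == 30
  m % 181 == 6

139499964

The moduli are pairwise coprime; N = 43·227·173·181 = 305646193.
N/43 = 7108051; 7108051 ≡ 22 (mod 43); 22·2 ≡ 1, so inverse 2.
N/227 = 1346459; 1346459 ≡ 122 (mod 227); 122·147 ≡ 1, so inverse 147.
N/173 = 1766741; 1766741 ≡ 65 (mod 173); 65·8 ≡ 1, so inverse 8.
N/181 = 1688653; 1688653 ≡ 104 (mod 181); 104·47 ≡ 1, so inverse 47.
m ≡ 9·7108051·2 + 65·1346459·147 + 30·1766741·8 + 6·1688653·47 = 13893578649.
13893578649 mod 305646193 = 139499964.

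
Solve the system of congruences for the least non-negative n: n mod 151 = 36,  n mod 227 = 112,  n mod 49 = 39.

719702

The moduli are pairwise coprime; M = 151·227·49 = 1679573.
M/151 = 11123; 11123 ≡ 100 (mod 151); 100·74 ≡ 1, so inverse 74.
M/227 = 7399; 7399 ≡ 135 (mod 227); 135·37 ≡ 1, so inverse 37.
M/49 = 34277; 34277 ≡ 26 (mod 49); 26·17 ≡ 1, so inverse 17.
n ≡ 36·11123·74 + 112·7399·37 + 39·34277·17 = 83018779.
83018779 mod 1679573 = 719702.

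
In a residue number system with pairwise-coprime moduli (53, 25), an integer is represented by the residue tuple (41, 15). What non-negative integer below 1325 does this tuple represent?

Combine the congruences pairwise.
From x ≡ 41 (mod 53) write x = 41 + 53t. Substituting into x ≡ 15 (mod 25) gives 53t ≡ 24 (mod 25), and since 3⁻¹ ≡ 17 (mod 25), t ≡ 8. Hence x ≡ 41 + 53·8 = 465 (mod 1325).

465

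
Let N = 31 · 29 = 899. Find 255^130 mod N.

Mod 31: 255 ≡ 7; by Fermat, exponent reduces to 130 mod 30 = 10; 7^10 ≡ 25 (mod 31).
Mod 29: 255 ≡ 23; by Fermat, exponent reduces to 130 mod 28 = 18; 23^18 ≡ 20 (mod 29).
Combine by CRT: x ≡ 25 (mod 31), x ≡ 20 (mod 29) ⇒ x ≡ 397 (mod 899).

397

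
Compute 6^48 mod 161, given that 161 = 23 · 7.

Mod 23: 6 ≡ 6; by Fermat, exponent reduces to 48 mod 22 = 4; 6^4 ≡ 8 (mod 23).
Mod 7: 6 ≡ 6; since 6 | 48, by Fermat 6^48 ≡ 1 (mod 7).
Combine by CRT: x ≡ 8 (mod 23), x ≡ 1 (mod 7) ⇒ x ≡ 8 (mod 161).

8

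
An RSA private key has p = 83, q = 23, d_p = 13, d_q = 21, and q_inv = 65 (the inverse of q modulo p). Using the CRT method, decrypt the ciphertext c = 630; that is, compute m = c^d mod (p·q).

1237

m₁ = c^(d_p) mod p: c ≡ 49 (mod 83), and 49^13 mod 83 = 75.
m₂ = c^(d_q) mod q: c ≡ 9 (mod 23), and 9^21 mod 23 = 18.
h = q_inv·(m₁ − m₂) mod p = 65·(75 − 18) mod 83 = 53.
m = m₂ + h·q = 18 + 53·23 = 1237.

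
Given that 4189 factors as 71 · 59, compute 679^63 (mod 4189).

Mod 71: 679 ≡ 40; 40^63 ≡ 5 (mod 71).
Mod 59: 679 ≡ 30; by Fermat, exponent reduces to 63 mod 58 = 5; 30^5 ≡ 24 (mod 59).
Combine by CRT: x ≡ 5 (mod 71), x ≡ 24 (mod 59) ⇒ x ≡ 2561 (mod 4189).

2561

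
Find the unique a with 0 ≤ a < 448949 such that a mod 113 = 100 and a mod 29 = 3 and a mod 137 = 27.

The moduli are pairwise coprime; N = 113·29·137 = 448949.
N/113 = 3973; 3973 ≡ 18 (mod 113); 18·44 ≡ 1, so inverse 44.
N/29 = 15481; 15481 ≡ 24 (mod 29); 24·23 ≡ 1, so inverse 23.
N/137 = 3277; 3277 ≡ 126 (mod 137); 126·112 ≡ 1, so inverse 112.
a ≡ 100·3973·44 + 3·15481·23 + 27·3277·112 = 28459037.
28459037 mod 448949 = 175250.

175250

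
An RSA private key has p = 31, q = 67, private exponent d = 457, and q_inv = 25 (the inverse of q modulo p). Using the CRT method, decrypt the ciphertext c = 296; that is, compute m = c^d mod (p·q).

d_p = d mod (p−1) = 457 mod 30 = 7; d_q = d mod (q−1) = 61.
m₁ = c^(d_p) mod p: c ≡ 17 (mod 31), and 17^7 mod 31 = 12.
m₂ = c^(d_q) mod q: c ≡ 28 (mod 67), and 28^61 mod 67 = 61.
h = q_inv·(m₁ − m₂) mod p = 25·(12 − 61) mod 31 = 15.
m = m₂ + h·q = 61 + 15·67 = 1066.

1066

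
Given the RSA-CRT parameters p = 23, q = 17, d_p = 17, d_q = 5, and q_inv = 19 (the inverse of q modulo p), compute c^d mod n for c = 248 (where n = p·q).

261

m₁ = c^(d_p) mod p: c ≡ 18 (mod 23), and 18^17 mod 23 = 8.
m₂ = c^(d_q) mod q: c ≡ 10 (mod 17), and 10^5 mod 17 = 6.
h = q_inv·(m₁ − m₂) mod p = 19·(8 − 6) mod 23 = 15.
m = m₂ + h·q = 6 + 15·17 = 261.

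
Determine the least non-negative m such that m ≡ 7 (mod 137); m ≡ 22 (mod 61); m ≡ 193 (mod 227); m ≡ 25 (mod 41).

18644611

The moduli are pairwise coprime; N = 137·61·227·41 = 77778599.
N/137 = 567727; 567727 ≡ 136 (mod 137); 136·136 ≡ 1, so inverse 136.
N/61 = 1275059; 1275059 ≡ 37 (mod 61); 37·33 ≡ 1, so inverse 33.
N/227 = 342637; 342637 ≡ 94 (mod 227); 94·128 ≡ 1, so inverse 128.
N/41 = 1897039; 1897039 ≡ 10 (mod 41); 10·37 ≡ 1, so inverse 37.
m ≡ 7·567727·136 + 22·1275059·33 + 193·342637·128 + 25·1897039·37 = 11685434461.
11685434461 mod 77778599 = 18644611.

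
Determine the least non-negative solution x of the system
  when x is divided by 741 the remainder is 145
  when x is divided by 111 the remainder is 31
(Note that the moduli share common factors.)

Combine the congruences pairwise.
gcd(741, 111) = 3 and 3 | (31 − 145), so the pair is consistent; merging gives x ≡ 25339 (mod 27417), where 27417 = lcm(741, 111).
The solution is unique modulo lcm(741, 111) = 27417.

25339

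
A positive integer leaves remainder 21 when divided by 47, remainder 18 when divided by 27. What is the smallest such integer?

From m ≡ 21 (mod 47) write m = 21 + 47t. Substituting into m ≡ 18 (mod 27) gives 47t ≡ 24 (mod 27), and since 20⁻¹ ≡ 23 (mod 27), t ≡ 12. Hence m ≡ 21 + 47·12 = 585 (mod 1269).

585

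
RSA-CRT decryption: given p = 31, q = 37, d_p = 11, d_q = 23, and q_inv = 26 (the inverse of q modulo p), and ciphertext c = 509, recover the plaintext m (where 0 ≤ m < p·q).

3

m₁ = c^(d_p) mod p: c ≡ 13 (mod 31), and 13^11 mod 31 = 3.
m₂ = c^(d_q) mod q: c ≡ 28 (mod 37), and 28^23 mod 37 = 3.
h = q_inv·(m₁ − m₂) mod p = 26·(3 − 3) mod 31 = 0.
m = m₂ + h·q = 3 + 0·37 = 3.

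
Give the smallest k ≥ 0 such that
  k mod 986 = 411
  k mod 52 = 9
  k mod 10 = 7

70417

Combine the congruences pairwise.
gcd(986, 52) = 2 and 2 | (9 − 411), so the pair is consistent; merging gives k ≡ 19145 (mod 25636), where 25636 = lcm(986, 52).
gcd(25636, 10) = 2 and 2 | (7 − 19145), so the pair is consistent; merging gives k ≡ 70417 (mod 128180), where 128180 = lcm(25636, 10).
The solution is unique modulo lcm(986, 52, 10) = 128180.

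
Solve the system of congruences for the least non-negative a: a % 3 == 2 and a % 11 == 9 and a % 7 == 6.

The moduli are pairwise coprime; N = 3·11·7 = 231.
N/3 = 77; 77 ≡ 2 (mod 3); 2·2 ≡ 1, so inverse 2.
N/11 = 21; 21 ≡ 10 (mod 11); 10·10 ≡ 1, so inverse 10.
N/7 = 33; 33 ≡ 5 (mod 7); 5·3 ≡ 1, so inverse 3.
a ≡ 2·77·2 + 9·21·10 + 6·33·3 = 2792.
2792 mod 231 = 20.

20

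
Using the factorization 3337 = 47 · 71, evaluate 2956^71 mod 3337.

Mod 47: 2956 ≡ 42; by Fermat, exponent reduces to 71 mod 46 = 25; 42^25 ≡ 25 (mod 47).
Mod 71: 2956 ≡ 45; by Fermat, exponent reduces to 71 mod 70 = 1; 45^1 ≡ 45 (mod 71).
Combine by CRT: x ≡ 25 (mod 47), x ≡ 45 (mod 71) ⇒ x ≡ 542 (mod 3337).

542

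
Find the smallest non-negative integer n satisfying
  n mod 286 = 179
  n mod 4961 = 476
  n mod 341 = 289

1533425

Combine the congruences pairwise.
gcd(286, 4961) = 11 and 11 | (476 − 179), so the pair is consistent; merging gives n ≡ 114579 (mod 128986), where 128986 = lcm(286, 4961).
gcd(128986, 341) = 11 and 11 | (289 − 114579), so the pair is consistent; merging gives n ≡ 1533425 (mod 3998566), where 3998566 = lcm(128986, 341).
The solution is unique modulo lcm(286, 4961, 341) = 3998566.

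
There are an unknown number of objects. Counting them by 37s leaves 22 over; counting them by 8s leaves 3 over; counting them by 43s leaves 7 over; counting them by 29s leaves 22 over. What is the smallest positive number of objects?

The moduli are pairwise coprime; M = 37·8·43·29 = 369112.
M/37 = 9976; 9976 ≡ 23 (mod 37); 23·29 ≡ 1, so inverse 29.
M/8 = 46139; 46139 ≡ 3 (mod 8); 3·3 ≡ 1, so inverse 3.
M/43 = 8584; 8584 ≡ 27 (mod 43); 27·8 ≡ 1, so inverse 8.
M/29 = 12728; 12728 ≡ 26 (mod 29); 26·19 ≡ 1, so inverse 19.
N ≡ 22·9976·29 + 3·46139·3 + 7·8584·8 + 22·12728·19 = 12580947.
12580947 mod 369112 = 31139.

31139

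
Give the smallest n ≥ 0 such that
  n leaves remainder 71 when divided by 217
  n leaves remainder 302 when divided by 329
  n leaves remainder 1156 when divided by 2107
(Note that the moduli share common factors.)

2875104

gcd(217, 329) = 7 and 7 | (302 − 71), so the pair is consistent; merging gives n ≡ 9185 (mod 10199), where 10199 = lcm(217, 329).
gcd(10199, 2107) = 7 and 7 | (1156 − 9185), so the pair is consistent; merging gives n ≡ 2875104 (mod 3069899), where 3069899 = lcm(10199, 2107).
The solution is unique modulo lcm(217, 329, 2107) = 3069899.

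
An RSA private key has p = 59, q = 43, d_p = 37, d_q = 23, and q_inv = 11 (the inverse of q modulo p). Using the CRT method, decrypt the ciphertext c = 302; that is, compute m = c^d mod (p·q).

560

m₁ = c^(d_p) mod p: c ≡ 7 (mod 59), and 7^37 mod 59 = 29.
m₂ = c^(d_q) mod q: c ≡ 1 (mod 43), and 1^23 mod 43 = 1.
h = q_inv·(m₁ − m₂) mod p = 11·(29 − 1) mod 59 = 13.
m = m₂ + h·q = 1 + 13·43 = 560.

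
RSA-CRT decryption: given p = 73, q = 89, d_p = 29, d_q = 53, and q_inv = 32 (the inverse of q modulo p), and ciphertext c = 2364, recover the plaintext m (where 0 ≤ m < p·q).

2681

m₁ = c^(d_p) mod p: c ≡ 28 (mod 73), and 28^29 mod 73 = 53.
m₂ = c^(d_q) mod q: c ≡ 50 (mod 89), and 50^53 mod 89 = 11.
h = q_inv·(m₁ − m₂) mod p = 32·(53 − 11) mod 73 = 30.
m = m₂ + h·q = 11 + 30·89 = 2681.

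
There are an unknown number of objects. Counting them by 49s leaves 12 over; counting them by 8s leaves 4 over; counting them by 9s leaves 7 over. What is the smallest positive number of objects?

3148

The moduli are pairwise coprime; M = 49·8·9 = 3528.
M/49 = 72; 72 ≡ 23 (mod 49); 23·32 ≡ 1, so inverse 32.
M/8 = 441; 441 ≡ 1 (mod 8), inverse 1.
M/9 = 392; 392 ≡ 5 (mod 9); 5·2 ≡ 1, so inverse 2.
N ≡ 12·72·32 + 4·441·1 + 7·392·2 = 34900.
34900 mod 3528 = 3148.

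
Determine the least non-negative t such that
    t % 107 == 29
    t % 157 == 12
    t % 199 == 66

325630

The moduli are pairwise coprime; N = 107·157·199 = 3343001.
N/107 = 31243; 31243 ≡ 106 (mod 107); 106·106 ≡ 1, so inverse 106.
N/157 = 21293; 21293 ≡ 98 (mod 157); 98·149 ≡ 1, so inverse 149.
N/199 = 16799; 16799 ≡ 83 (mod 199); 83·12 ≡ 1, so inverse 12.
t ≡ 29·31243·106 + 12·21293·149 + 66·16799·12 = 147417674.
147417674 mod 3343001 = 325630.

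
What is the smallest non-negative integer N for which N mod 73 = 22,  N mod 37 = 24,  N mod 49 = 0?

From N ≡ 22 (mod 73) write N = 22 + 73t. Substituting into N ≡ 24 (mod 37) gives 73t ≡ 2 (mod 37), and since 36⁻¹ ≡ 36 (mod 37), t ≡ 35. Hence N ≡ 22 + 73·35 = 2577 (mod 2701).
From N ≡ 2577 (mod 2701) write N = 2577 + 2701t. Substituting into N ≡ 0 (mod 49) gives 2701t ≡ 20 (mod 49), and since 6⁻¹ ≡ 41 (mod 49), t ≡ 36. Hence N ≡ 2577 + 2701·36 = 99813 (mod 132349).

99813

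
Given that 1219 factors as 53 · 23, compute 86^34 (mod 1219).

1064

Mod 53: 86 ≡ 33; 33^34 ≡ 4 (mod 53).
Mod 23: 86 ≡ 17; by Fermat, exponent reduces to 34 mod 22 = 12; 17^12 ≡ 6 (mod 23).
Combine by CRT: x ≡ 4 (mod 53), x ≡ 6 (mod 23) ⇒ x ≡ 1064 (mod 1219).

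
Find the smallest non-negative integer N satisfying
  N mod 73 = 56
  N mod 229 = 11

9400

From N ≡ 56 (mod 73) write N = 56 + 73t. Substituting into N ≡ 11 (mod 229) gives 73t ≡ 184 (mod 229), and since 73⁻¹ ≡ 160 (mod 229), t ≡ 128. Hence N ≡ 56 + 73·128 = 9400 (mod 16717).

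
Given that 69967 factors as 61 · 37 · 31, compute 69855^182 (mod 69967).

Mod 61: 69855 ≡ 10; by Fermat, exponent reduces to 182 mod 60 = 2; 10^2 ≡ 39 (mod 61).
Mod 37: 69855 ≡ 36; by Fermat, exponent reduces to 182 mod 36 = 2; 36^2 ≡ 1 (mod 37).
Mod 31: 69855 ≡ 12; by Fermat, exponent reduces to 182 mod 30 = 2; 12^2 ≡ 20 (mod 31).
Combine by CRT: x ≡ 39 (mod 61), x ≡ 1 (mod 37), x ≡ 20 (mod 31) ⇒ x ≡ 12544 (mod 69967).

12544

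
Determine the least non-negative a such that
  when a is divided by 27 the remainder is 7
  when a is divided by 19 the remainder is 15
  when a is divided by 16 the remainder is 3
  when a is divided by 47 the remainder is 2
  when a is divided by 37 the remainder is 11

5188003

Combine the congruences pairwise.
From a ≡ 7 (mod 27) write a = 7 + 27t. Substituting into a ≡ 15 (mod 19) gives 27t ≡ 8 (mod 19), and since 8⁻¹ ≡ 12 (mod 19), t ≡ 1. Hence a ≡ 7 + 27·1 = 34 (mod 513).
From a ≡ 34 (mod 513) write a = 34 + 513t. Substituting into a ≡ 3 (mod 16) gives 513t ≡ 1 (mod 16), and since 1⁻¹ ≡ 1 (mod 16), t ≡ 1. Hence a ≡ 34 + 513·1 = 547 (mod 8208).
From a ≡ 547 (mod 8208) write a = 547 + 8208t. Substituting into a ≡ 2 (mod 47) gives 8208t ≡ 19 (mod 47), and since 30⁻¹ ≡ 11 (mod 47), t ≡ 21. Hence a ≡ 547 + 8208·21 = 172915 (mod 385776).
From a ≡ 172915 (mod 385776) write a = 172915 + 385776t. Substituting into a ≡ 11 (mod 37) gives 385776t ≡ 34 (mod 37), and since 14⁻¹ ≡ 8 (mod 37), t ≡ 13. Hence a ≡ 172915 + 385776·13 = 5188003 (mod 14273712).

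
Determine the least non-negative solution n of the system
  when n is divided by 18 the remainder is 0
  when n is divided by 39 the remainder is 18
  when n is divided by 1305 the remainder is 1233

Combine the congruences pairwise.
gcd(18, 39) = 3 and 3 | (18 − 0), so the pair is consistent; merging gives n ≡ 18 (mod 234), where 234 = lcm(18, 39).
gcd(234, 1305) = 9 and 9 | (1233 − 18), so the pair is consistent; merging gives n ≡ 23418 (mod 33930), where 33930 = lcm(234, 1305).
The solution is unique modulo lcm(18, 39, 1305) = 33930.

23418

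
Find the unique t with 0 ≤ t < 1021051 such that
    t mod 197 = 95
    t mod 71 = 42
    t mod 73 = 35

837345

Combine the congruences pairwise.
From t ≡ 95 (mod 197) write t = 95 + 197s. Substituting into t ≡ 42 (mod 71) gives 197s ≡ 18 (mod 71), and since 55⁻¹ ≡ 31 (mod 71), s ≡ 61. Hence t ≡ 95 + 197·61 = 12112 (mod 13987).
From t ≡ 12112 (mod 13987) write t = 12112 + 13987s. Substituting into t ≡ 35 (mod 73) gives 13987s ≡ 41 (mod 73), and since 44⁻¹ ≡ 5 (mod 73), s ≡ 59. Hence t ≡ 12112 + 13987·59 = 837345 (mod 1021051).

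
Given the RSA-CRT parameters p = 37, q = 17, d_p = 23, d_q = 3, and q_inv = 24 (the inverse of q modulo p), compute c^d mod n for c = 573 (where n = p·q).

96

m₁ = c^(d_p) mod p: c ≡ 18 (mod 37), and 18^23 mod 37 = 22.
m₂ = c^(d_q) mod q: c ≡ 12 (mod 17), and 12^3 mod 17 = 11.
h = q_inv·(m₁ − m₂) mod p = 24·(22 − 11) mod 37 = 5.
m = m₂ + h·q = 11 + 5·17 = 96.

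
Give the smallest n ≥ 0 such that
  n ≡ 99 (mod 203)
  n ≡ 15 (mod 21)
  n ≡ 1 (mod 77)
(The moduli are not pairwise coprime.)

1926

gcd(203, 21) = 7 and 7 | (15 − 99), so the pair is consistent; merging gives n ≡ 99 (mod 609), where 609 = lcm(203, 21).
gcd(609, 77) = 7 and 7 | (1 − 99), so the pair is consistent; merging gives n ≡ 1926 (mod 6699), where 6699 = lcm(609, 77).
The solution is unique modulo lcm(203, 21, 77) = 6699.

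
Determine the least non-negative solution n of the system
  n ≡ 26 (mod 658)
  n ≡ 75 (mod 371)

gcd(658, 371) = 7 and 7 | (75 − 26), so the pair is consistent; merging gives n ≡ 31610 (mod 34874), where 34874 = lcm(658, 371).
The solution is unique modulo lcm(658, 371) = 34874.

31610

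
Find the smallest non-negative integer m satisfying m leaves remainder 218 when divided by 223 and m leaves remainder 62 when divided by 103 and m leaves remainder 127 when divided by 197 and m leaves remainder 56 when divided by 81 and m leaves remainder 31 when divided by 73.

12648019889

The moduli are pairwise coprime; N = 223·103·197·81·73 = 26755692309.
N/223 = 119980683; 119980683 ≡ 216 (mod 223); 216·191 ≡ 1, so inverse 191.
N/103 = 259764003; 259764003 ≡ 63 (mod 103); 63·18 ≡ 1, so inverse 18.
N/197 = 135815697; 135815697 ≡ 154 (mod 197); 154·142 ≡ 1, so inverse 142.
N/81 = 330317189; 330317189 ≡ 80 (mod 81); 80·80 ≡ 1, so inverse 80.
N/73 = 366516333; 366516333 ≡ 50 (mod 73); 50·19 ≡ 1, so inverse 19.
m ≡ 218·119980683·191 + 62·259764003·18 + 127·135815697·142 + 56·330317189·80 + 31·366516333·19 = 9430651712657.
9430651712657 mod 26755692309 = 12648019889.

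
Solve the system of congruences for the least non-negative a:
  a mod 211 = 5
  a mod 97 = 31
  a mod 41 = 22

The moduli are pairwise coprime; N = 211·97·41 = 839147.
N/211 = 3977; 3977 ≡ 179 (mod 211); 179·178 ≡ 1, so inverse 178.
N/97 = 8651; 8651 ≡ 18 (mod 97); 18·27 ≡ 1, so inverse 27.
N/41 = 20467; 20467 ≡ 8 (mod 41); 8·36 ≡ 1, so inverse 36.
a ≡ 5·3977·178 + 31·8651·27 + 22·20467·36 = 26990281.
26990281 mod 839147 = 137577.

137577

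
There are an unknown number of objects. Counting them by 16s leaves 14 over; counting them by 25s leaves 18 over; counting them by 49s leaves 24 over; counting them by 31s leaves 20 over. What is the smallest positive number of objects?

The moduli are pairwise coprime; M = 16·25·49·31 = 607600.
M/16 = 37975; 37975 ≡ 7 (mod 16); 7·7 ≡ 1, so inverse 7.
M/25 = 24304; 24304 ≡ 4 (mod 25); 4·19 ≡ 1, so inverse 19.
M/49 = 12400; 12400 ≡ 3 (mod 49); 3·33 ≡ 1, so inverse 33.
M/31 = 19600; 19600 ≡ 8 (mod 31); 8·4 ≡ 1, so inverse 4.
N ≡ 14·37975·7 + 18·24304·19 + 24·12400·33 + 20·19600·4 = 23422318.
23422318 mod 607600 = 333518.

333518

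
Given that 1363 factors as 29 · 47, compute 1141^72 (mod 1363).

Mod 29: 1141 ≡ 10; by Fermat, exponent reduces to 72 mod 28 = 16; 10^16 ≡ 16 (mod 29).
Mod 47: 1141 ≡ 13; by Fermat, exponent reduces to 72 mod 46 = 26; 13^26 ≡ 12 (mod 47).
Combine by CRT: x ≡ 16 (mod 29), x ≡ 12 (mod 47) ⇒ x ≡ 1234 (mod 1363).

1234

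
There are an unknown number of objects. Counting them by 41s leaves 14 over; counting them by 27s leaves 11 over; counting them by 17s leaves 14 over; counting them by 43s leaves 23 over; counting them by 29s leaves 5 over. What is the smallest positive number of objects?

The moduli are pairwise coprime; M = 41·27·17·43·29 = 23467293.
M/41 = 572373; 572373 ≡ 13 (mod 41); 13·19 ≡ 1, so inverse 19.
M/27 = 869159; 869159 ≡ 2 (mod 27); 2·14 ≡ 1, so inverse 14.
M/17 = 1380429; 1380429 ≡ 12 (mod 17); 12·10 ≡ 1, so inverse 10.
M/43 = 545751; 545751 ≡ 38 (mod 43); 38·17 ≡ 1, so inverse 17.
M/29 = 809217; 809217 ≡ 1 (mod 29), inverse 1.
N ≡ 14·572373·19 + 11·869159·14 + 14·1380429·10 + 23·545751·17 + 5·809217·1 = 696796490.
696796490 mod 23467293 = 16244993.

16244993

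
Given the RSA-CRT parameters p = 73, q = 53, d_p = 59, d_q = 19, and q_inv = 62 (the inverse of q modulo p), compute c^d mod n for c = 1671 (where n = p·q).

2856

m₁ = c^(d_p) mod p: c ≡ 65 (mod 73), and 65^59 mod 73 = 9.
m₂ = c^(d_q) mod q: c ≡ 28 (mod 53), and 28^19 mod 53 = 47.
h = q_inv·(m₁ − m₂) mod p = 62·(9 − 47) mod 73 = 53.
m = m₂ + h·q = 47 + 53·53 = 2856.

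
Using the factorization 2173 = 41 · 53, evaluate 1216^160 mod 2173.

Mod 41: 1216 ≡ 27; since 40 | 160, by Fermat 27^160 ≡ 1 (mod 41).
Mod 53: 1216 ≡ 50; by Fermat, exponent reduces to 160 mod 52 = 4; 50^4 ≡ 28 (mod 53).
Combine by CRT: x ≡ 1 (mod 41), x ≡ 28 (mod 53) ⇒ x ≡ 452 (mod 2173).

452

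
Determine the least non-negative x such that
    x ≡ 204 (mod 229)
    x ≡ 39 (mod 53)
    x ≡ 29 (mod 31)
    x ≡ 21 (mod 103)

22856236

The moduli are pairwise coprime; N = 229·53·31·103 = 38753441.
N/229 = 169229; 169229 ≡ 227 (mod 229); 227·114 ≡ 1, so inverse 114.
N/53 = 731197; 731197 ≡ 9 (mod 53); 9·6 ≡ 1, so inverse 6.
N/31 = 1250111; 1250111 ≡ 5 (mod 31); 5·25 ≡ 1, so inverse 25.
N/103 = 376247; 376247 ≡ 91 (mod 103); 91·60 ≡ 1, so inverse 60.
x ≡ 204·169229·114 + 39·731197·6 + 29·1250111·25 + 21·376247·60 = 5487091417.
5487091417 mod 38753441 = 22856236.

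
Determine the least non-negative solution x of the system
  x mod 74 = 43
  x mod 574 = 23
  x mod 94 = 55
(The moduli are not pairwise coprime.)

660123

Combine the congruences pairwise.
gcd(74, 574) = 2 and 2 | (23 − 43), so the pair is consistent; merging gives x ≡ 1745 (mod 21238), where 21238 = lcm(74, 574).
gcd(21238, 94) = 2 and 2 | (55 − 1745), so the pair is consistent; merging gives x ≡ 660123 (mod 998186), where 998186 = lcm(21238, 94).
The solution is unique modulo lcm(74, 574, 94) = 998186.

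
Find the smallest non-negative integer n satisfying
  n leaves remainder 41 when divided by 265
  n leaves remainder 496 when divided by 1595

24421

gcd(265, 1595) = 5 and 5 | (496 − 41), so the pair is consistent; merging gives n ≡ 24421 (mod 84535), where 84535 = lcm(265, 1595).
The solution is unique modulo lcm(265, 1595) = 84535.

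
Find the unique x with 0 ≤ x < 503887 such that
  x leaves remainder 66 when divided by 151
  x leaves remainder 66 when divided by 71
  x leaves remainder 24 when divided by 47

From x ≡ 66 (mod 151) write x = 66 + 151t. Substituting into x ≡ 66 (mod 71) gives 151t ≡ 0 (mod 71), and since 9⁻¹ ≡ 8 (mod 71), t ≡ 0. Hence x ≡ 66 + 151·0 = 66 (mod 10721).
From x ≡ 66 (mod 10721) write x = 66 + 10721t. Substituting into x ≡ 24 (mod 47) gives 10721t ≡ 5 (mod 47), and since 5⁻¹ ≡ 19 (mod 47), t ≡ 1. Hence x ≡ 66 + 10721·1 = 10787 (mod 503887).

10787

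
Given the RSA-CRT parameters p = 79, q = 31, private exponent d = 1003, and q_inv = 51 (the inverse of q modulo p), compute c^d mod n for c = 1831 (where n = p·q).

d_p = d mod (p−1) = 1003 mod 78 = 67; d_q = d mod (q−1) = 13.
m₁ = c^(d_p) mod p: c ≡ 14 (mod 79), and 14^67 mod 79 = 41.
m₂ = c^(d_q) mod q: c ≡ 2 (mod 31), and 2^13 mod 31 = 8.
h = q_inv·(m₁ − m₂) mod p = 51·(41 − 8) mod 79 = 24.
m = m₂ + h·q = 8 + 24·31 = 752.

752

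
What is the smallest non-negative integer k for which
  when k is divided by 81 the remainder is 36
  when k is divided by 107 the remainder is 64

5949

Combine the congruences pairwise.
From k ≡ 36 (mod 81) write k = 36 + 81t. Substituting into k ≡ 64 (mod 107) gives 81t ≡ 28 (mod 107), and since 81⁻¹ ≡ 37 (mod 107), t ≡ 73. Hence k ≡ 36 + 81·73 = 5949 (mod 8667).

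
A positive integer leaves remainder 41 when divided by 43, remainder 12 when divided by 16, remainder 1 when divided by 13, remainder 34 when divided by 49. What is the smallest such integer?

From x ≡ 41 (mod 43) write x = 41 + 43t. Substituting into x ≡ 12 (mod 16) gives 43t ≡ 3 (mod 16), and since 11⁻¹ ≡ 3 (mod 16), t ≡ 9. Hence x ≡ 41 + 43·9 = 428 (mod 688).
From x ≡ 428 (mod 688) write x = 428 + 688t. Substituting into x ≡ 1 (mod 13) gives 688t ≡ 2 (mod 13), and since 12⁻¹ ≡ 12 (mod 13), t ≡ 11. Hence x ≡ 428 + 688·11 = 7996 (mod 8944).
From x ≡ 7996 (mod 8944) write x = 7996 + 8944t. Substituting into x ≡ 34 (mod 49) gives 8944t ≡ 25 (mod 49), and since 26⁻¹ ≡ 17 (mod 49), t ≡ 33. Hence x ≡ 7996 + 8944·33 = 303148 (mod 438256).

303148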